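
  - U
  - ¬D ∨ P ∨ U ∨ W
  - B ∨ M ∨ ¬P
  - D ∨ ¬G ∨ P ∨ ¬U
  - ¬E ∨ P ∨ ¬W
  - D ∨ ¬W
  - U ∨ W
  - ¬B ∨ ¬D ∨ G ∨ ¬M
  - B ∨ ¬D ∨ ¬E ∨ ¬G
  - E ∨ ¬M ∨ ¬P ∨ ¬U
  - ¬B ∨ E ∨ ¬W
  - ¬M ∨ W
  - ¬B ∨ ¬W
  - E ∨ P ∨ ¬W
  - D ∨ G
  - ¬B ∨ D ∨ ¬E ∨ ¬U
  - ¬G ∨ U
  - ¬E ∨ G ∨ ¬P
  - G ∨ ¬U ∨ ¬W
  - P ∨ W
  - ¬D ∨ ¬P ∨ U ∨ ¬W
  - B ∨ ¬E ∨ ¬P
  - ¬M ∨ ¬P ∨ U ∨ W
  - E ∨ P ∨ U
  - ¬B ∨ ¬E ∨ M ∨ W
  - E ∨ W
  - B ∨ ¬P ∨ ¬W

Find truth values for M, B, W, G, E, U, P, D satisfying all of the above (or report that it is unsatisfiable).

UNSATISFIABLE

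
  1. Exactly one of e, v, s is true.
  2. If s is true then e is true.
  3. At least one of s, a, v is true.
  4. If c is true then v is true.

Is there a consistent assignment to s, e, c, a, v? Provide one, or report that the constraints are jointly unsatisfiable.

s = False, e = False, c = True, a = True, v = True

  (1) {e, v, s}: 1 true — exactly one ✓
  (2) s=F ⇒ e: vacuous ✓
  (3) {s, a, v}: 2 true — at least one ✓
  (4) c=T ⇒ v: T ✓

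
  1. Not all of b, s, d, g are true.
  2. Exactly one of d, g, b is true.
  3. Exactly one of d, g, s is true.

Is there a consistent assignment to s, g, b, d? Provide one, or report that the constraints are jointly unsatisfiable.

s = False, g = True, b = False, d = False

  (1) {b, s, d, g}: 1/4 true — not all ✓
  (2) {d, g, b}: 1 true — exactly one ✓
  (3) {d, g, s}: 1 true — exactly one ✓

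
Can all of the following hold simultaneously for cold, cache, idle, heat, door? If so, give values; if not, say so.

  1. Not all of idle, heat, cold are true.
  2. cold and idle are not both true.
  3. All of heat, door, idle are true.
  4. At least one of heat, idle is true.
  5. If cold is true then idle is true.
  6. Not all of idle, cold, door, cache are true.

cold=F, cache=F, idle=T, heat=T, door=T

  (1) {idle, heat, cold}: 2/3 true — not all ✓
  (2) cold=F, idle=T — not both ✓
  (3) {heat, door, idle}: all 3 true ✓
  (4) {heat, idle}: 2 true — at least one ✓
  (5) cold=F ⇒ idle: vacuous ✓
  (6) {idle, cold, door, cache}: 2/4 true — not all ✓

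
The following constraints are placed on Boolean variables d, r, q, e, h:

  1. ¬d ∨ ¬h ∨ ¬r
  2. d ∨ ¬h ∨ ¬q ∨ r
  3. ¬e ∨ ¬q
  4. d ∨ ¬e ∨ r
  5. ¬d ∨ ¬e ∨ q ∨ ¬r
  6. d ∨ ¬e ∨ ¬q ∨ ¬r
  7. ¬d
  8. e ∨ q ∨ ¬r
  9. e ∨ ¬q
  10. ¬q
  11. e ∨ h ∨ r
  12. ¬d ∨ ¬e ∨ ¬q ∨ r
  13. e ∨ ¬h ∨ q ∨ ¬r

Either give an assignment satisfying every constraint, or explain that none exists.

d: False, r: True, q: False, e: True, h: False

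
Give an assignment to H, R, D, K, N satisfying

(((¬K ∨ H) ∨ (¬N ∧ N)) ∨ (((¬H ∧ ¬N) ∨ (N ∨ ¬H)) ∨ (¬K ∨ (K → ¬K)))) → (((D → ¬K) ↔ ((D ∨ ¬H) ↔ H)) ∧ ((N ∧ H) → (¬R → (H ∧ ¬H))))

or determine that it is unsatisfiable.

H = True, R = False, D = True, K = False, N = False

  (((¬K ∨ H) ∨ (¬N ∧ N)) ∨ (((¬H ∧ ¬N) ∨ (N ∨ ¬H)) ∨ (¬K ∨ (K → ¬K)))) → (((D → ¬K) ↔ ((D ∨ ¬H) ↔ H)) ∧ ((N ∧ H) → (¬R → (H ∧ ¬H)))) = True
    ((¬K ∨ H) ∨ (¬N ∧ N)) ∨ (((¬H ∧ ¬N) ∨ (N ∨ ¬H)) ∨ (¬K ∨ (K → ¬K))) = True
      (¬K ∨ H) ∨ (¬N ∧ N) = True
        ¬K ∨ H = True
          ¬K = True
        ¬N ∧ N = False
          ¬N = True
      ((¬H ∧ ¬N) ∨ (N ∨ ¬H)) ∨ (¬K ∨ (K → ¬K)) = True
        (¬H ∧ ¬N) ∨ (N ∨ ¬H) = False
          ¬H ∧ ¬N = False
            ¬H = False
            ¬N = True
          N ∨ ¬H = False
            ¬H = False
        ¬K ∨ (K → ¬K) = True
          ¬K = True
          K → ¬K = True
            ¬K = True
    ((D → ¬K) ↔ ((D ∨ ¬H) ↔ H)) ∧ ((N ∧ H) → (¬R → (H ∧ ¬H))) = True
      (D → ¬K) ↔ ((D ∨ ¬H) ↔ H) = True
        D → ¬K = True
          ¬K = True
        (D ∨ ¬H) ↔ H = True
          D ∨ ¬H = True
            ¬H = False
      (N ∧ H) → (¬R → (H ∧ ¬H)) = True
        N ∧ H = False
        ¬R → (H ∧ ¬H) = False
          ¬R = True
          H ∧ ¬H = False
            ¬H = False
The formula evaluates to True.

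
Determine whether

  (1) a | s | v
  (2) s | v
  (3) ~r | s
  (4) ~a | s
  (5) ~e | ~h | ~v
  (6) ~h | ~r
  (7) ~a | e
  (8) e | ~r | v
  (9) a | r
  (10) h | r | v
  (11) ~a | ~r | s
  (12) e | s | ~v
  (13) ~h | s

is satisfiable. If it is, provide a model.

Set h = False.
Set e = True.
Set s = True.
Set r = False.
  then (a | r) forces a = True.
  then (h | r | v) forces v = True.
All clauses satisfied.

h = False, e = True, s = True, r = False, v = True, a = True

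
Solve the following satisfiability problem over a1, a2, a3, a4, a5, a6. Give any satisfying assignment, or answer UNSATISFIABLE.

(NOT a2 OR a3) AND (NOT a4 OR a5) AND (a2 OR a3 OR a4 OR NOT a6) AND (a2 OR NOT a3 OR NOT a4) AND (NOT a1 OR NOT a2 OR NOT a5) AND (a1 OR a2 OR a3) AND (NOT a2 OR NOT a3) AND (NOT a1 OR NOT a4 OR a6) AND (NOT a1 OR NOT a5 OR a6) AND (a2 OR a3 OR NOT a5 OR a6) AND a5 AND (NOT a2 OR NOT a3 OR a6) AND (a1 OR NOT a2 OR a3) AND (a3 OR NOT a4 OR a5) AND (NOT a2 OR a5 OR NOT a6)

a1 = False; a2 = False; a3 = True; a4 = False; a5 = True; a6 = True

Unit clause (a5) forces a5 = True.
Set a1 = False.
Try a2 = True:
  (NOT a2 OR a3) forces a3 = True.
  clause (NOT a2 OR NOT a3) is falsified — backtrack.
So a2 = False.
  then (a1 OR a2 OR a3) forces a3 = True.
  then (a2 OR NOT a3 OR NOT a4) forces a4 = False.
Set a6 = True.
All clauses satisfied.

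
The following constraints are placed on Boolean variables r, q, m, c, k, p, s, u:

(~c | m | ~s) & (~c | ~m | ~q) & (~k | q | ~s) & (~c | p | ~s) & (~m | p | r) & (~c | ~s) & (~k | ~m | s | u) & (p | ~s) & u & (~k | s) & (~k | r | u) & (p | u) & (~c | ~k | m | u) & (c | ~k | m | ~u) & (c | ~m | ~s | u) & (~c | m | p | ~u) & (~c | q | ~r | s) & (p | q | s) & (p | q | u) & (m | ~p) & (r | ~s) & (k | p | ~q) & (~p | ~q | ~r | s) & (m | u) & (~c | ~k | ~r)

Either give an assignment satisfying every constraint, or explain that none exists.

Unit clause (u) forces u = True.
Set r = False.
  then (r | ~s) forces s = False.
  then (~k | s) forces k = False.
Set q = False.
  then (p | q | s) forces p = True.
  then (m | ~p) forces m = True.
Set c = False.
All clauses satisfied.

r=F, q=F, m=T, c=F, k=F, p=T, s=F, u=T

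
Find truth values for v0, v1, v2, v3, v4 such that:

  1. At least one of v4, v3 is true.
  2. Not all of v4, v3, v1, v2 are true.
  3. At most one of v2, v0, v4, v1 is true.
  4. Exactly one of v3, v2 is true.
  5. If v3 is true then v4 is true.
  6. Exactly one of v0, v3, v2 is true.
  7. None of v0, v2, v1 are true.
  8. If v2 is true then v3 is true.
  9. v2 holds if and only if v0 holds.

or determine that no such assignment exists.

v0=F; v1=F; v2=F; v3=T; v4=T

  (1) {v4, v3}: 2 true — at least one ✓
  (2) {v4, v3, v1, v2}: 2/4 true — not all ✓
  (3) {v2, v0, v4, v1}: 1 true — at most one ✓
  (4) {v3, v2}: 1 true — exactly one ✓
  (5) v3=T ⇒ v4: T ✓
  (6) {v0, v3, v2}: 1 true — exactly one ✓
  (7) {v0, v2, v1}: 0 true — none ✓
  (8) v2=F ⇒ v3: vacuous ✓
  (9) v2=F, v0=F — same ✓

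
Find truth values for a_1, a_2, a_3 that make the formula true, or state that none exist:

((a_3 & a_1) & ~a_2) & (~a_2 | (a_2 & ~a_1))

a_1 = True; a_2 = False; a_3 = True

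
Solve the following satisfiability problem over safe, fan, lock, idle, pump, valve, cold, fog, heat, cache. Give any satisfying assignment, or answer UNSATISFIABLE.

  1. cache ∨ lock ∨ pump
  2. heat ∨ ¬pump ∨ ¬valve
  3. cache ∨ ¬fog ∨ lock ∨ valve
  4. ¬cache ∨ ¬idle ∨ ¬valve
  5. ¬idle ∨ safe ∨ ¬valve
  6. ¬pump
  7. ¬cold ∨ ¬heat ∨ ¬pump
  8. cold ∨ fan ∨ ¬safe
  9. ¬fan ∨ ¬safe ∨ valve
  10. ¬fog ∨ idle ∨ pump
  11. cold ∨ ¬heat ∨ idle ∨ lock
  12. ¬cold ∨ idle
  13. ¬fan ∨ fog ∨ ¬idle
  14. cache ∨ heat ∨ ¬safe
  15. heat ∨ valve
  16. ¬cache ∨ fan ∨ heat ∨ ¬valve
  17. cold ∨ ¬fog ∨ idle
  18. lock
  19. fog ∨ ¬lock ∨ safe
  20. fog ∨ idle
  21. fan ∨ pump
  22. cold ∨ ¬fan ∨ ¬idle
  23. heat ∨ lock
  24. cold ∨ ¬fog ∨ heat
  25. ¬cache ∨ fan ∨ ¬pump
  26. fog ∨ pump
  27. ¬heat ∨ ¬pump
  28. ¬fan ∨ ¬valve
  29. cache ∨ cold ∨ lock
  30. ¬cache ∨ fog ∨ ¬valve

Unit clause (¬pump) forces pump = False.
Unit clause (lock) forces lock = True.
In (fan ∨ pump) only fan is left, so fan = True.
In (fog ∨ pump) only fog is left, so fog = True.
In (¬fan ∨ ¬valve) only ¬valve is left, so valve = False.
In (¬fan ∨ ¬safe ∨ valve) only ¬safe is left, so safe = False.
In (¬fog ∨ idle ∨ pump) only idle is left, so idle = True.
In (heat ∨ valve) only heat is left, so heat = True.
In (cold ∨ ¬fan ∨ ¬idle) only cold is left, so cold = True.
Set cache = True.
All clauses satisfied.

safe = False; fan = True; lock = True; idle = True; pump = False; valve = False; cold = True; fog = True; heat = True; cache = True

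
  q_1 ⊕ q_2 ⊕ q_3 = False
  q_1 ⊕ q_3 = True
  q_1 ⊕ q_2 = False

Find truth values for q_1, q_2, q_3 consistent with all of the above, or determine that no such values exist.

q_1 = True, q_2 = True, q_3 = False

q_1 ⊕ q_2 ⊕ q_3 = T ⊕ T ⊕ F = False ✓
q_1 ⊕ q_3 = T ⊕ F = True ✓
q_1 ⊕ q_2 = T ⊕ T = False ✓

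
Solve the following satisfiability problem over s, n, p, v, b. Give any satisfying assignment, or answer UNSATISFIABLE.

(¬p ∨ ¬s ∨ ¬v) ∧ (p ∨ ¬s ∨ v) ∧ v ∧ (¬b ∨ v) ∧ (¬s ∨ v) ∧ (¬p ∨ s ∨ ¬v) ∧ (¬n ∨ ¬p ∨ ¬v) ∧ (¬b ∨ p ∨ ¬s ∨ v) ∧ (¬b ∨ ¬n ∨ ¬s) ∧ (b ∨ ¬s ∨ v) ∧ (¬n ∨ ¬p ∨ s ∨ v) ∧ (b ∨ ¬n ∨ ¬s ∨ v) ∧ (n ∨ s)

s = False, n = True, p = False, v = True, b = False

Unit clause (v) forces v = True.
Set s = False.
  then (¬p ∨ s ∨ ¬v) forces p = False.
  then (n ∨ s) forces n = True.
Set b = False.
All clauses satisfied.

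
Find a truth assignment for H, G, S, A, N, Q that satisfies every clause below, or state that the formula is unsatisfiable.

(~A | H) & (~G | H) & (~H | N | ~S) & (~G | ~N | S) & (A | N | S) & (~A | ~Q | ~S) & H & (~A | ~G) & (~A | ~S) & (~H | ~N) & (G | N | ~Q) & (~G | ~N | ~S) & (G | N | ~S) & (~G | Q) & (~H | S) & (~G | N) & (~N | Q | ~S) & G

Unsatisfiable

Case H = True:
  (~H | ~N) forces N = False.
  (~H | N | ~S) forces S = False.
  Clause (~H | S) is falsified — contradiction.
Case H = False:
  Clause (H) is falsified — contradiction.
Both cases fail, so the formula is unsatisfiable.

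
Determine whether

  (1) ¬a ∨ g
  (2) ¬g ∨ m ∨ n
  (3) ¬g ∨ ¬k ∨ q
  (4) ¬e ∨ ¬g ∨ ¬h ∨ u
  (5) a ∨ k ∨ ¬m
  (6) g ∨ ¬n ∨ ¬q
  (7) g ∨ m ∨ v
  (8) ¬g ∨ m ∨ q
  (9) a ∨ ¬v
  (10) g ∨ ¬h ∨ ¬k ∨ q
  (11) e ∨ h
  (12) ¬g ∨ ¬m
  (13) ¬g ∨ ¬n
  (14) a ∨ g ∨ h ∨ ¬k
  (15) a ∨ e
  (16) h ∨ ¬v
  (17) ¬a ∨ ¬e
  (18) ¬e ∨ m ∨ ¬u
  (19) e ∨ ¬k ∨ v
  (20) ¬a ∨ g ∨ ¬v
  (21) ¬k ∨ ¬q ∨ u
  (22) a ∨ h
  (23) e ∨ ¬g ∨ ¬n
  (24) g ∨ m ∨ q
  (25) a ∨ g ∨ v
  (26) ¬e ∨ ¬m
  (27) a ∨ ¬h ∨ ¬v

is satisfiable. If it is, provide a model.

Unsatisfiable

Case g = True:
  (¬g ∨ ¬m) forces m = False.
  (¬g ∨ m ∨ n) forces n = True.
  Clause (¬g ∨ ¬n) is falsified — contradiction.
Case g = False:
  (¬a ∨ g) forces a = False.
  (a ∨ ¬v) forces v = False.
  Clause (a ∨ g ∨ v) is falsified — contradiction.
Both cases fail, so the formula is unsatisfiable.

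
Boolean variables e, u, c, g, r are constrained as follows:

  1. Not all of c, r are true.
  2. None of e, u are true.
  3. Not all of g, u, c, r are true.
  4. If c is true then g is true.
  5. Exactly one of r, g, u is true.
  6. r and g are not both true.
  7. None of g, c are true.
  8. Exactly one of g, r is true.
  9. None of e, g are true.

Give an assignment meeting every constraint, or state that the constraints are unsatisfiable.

e: False, u: False, c: False, g: False, r: True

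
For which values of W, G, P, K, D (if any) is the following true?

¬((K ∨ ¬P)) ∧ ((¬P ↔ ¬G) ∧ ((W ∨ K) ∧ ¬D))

W=T, G=T, P=T, K=F, D=F

  ¬((K ∨ ¬P)) = True
    K ∨ ¬P = False
      ¬P = False
  (¬P ↔ ¬G) ∧ ((W ∨ K) ∧ ¬D) = True
    ¬P ↔ ¬G = True
      ¬P = False
      ¬G = False
    (W ∨ K) ∧ ¬D = True
      W ∨ K = True
      ¬D = True
Both conjuncts True, so the formula holds.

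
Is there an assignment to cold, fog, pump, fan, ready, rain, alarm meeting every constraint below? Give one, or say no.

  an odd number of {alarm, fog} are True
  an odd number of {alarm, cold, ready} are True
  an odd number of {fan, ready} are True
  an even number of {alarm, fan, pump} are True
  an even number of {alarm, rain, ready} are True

cold = True, fog = True, pump = True, fan = True, ready = False, rain = False, alarm = False

{alarm, fog}: 1 true → odd ✓
{alarm, cold, ready}: 1 true → odd ✓
{fan, ready}: 1 true → odd ✓
{alarm, fan, pump}: 2 true → even ✓
{alarm, rain, ready}: 0 true → even ✓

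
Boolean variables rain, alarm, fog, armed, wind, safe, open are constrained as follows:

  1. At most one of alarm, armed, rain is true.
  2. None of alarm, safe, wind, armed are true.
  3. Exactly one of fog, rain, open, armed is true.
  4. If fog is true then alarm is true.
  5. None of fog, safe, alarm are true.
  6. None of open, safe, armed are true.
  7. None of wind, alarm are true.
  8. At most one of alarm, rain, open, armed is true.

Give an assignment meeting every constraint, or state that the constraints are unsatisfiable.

rain: True, alarm: False, fog: False, armed: False, wind: False, safe: False, open: False

  (1) {alarm, armed, rain}: 1 true — at most one ✓
  (2) {alarm, safe, wind, armed}: 0 true — none ✓
  (3) {fog, rain, open, armed}: 1 true — exactly one ✓
  (4) fog=F ⇒ alarm: vacuous ✓
  (5) {fog, safe, alarm}: 0 true — none ✓
  (6) {open, safe, armed}: 0 true — none ✓
  (7) {wind, alarm}: 0 true — none ✓
  (8) {alarm, rain, open, armed}: 1 true — at most one ✓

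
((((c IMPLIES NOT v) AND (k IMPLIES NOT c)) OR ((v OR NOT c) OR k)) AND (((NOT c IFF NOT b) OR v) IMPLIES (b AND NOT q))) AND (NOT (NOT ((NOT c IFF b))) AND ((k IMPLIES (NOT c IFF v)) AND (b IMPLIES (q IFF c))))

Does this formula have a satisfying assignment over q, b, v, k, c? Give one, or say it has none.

q=T, b=F, v=F, k=F, c=T

  (((c IMPLIES NOT v) AND (k IMPLIES NOT c)) OR ((v OR NOT c) OR k)) AND (((NOT c IFF NOT b) OR v) IMPLIES (b AND NOT q)) = True
    ((c IMPLIES NOT v) AND (k IMPLIES NOT c)) OR ((v OR NOT c) OR k) = True
      (c IMPLIES NOT v) AND (k IMPLIES NOT c) = True
        c IMPLIES NOT v = True
          NOT v = True
        k IMPLIES NOT c = True
          NOT c = False
      (v OR NOT c) OR k = False
        v OR NOT c = False
          NOT c = False
    ((NOT c IFF NOT b) OR v) IMPLIES (b AND NOT q) = True
      (NOT c IFF NOT b) OR v = False
        NOT c IFF NOT b = False
          NOT c = False
          NOT b = True
      b AND NOT q = False
        NOT q = False
  NOT (NOT ((NOT c IFF b))) AND ((k IMPLIES (NOT c IFF v)) AND (b IMPLIES (q IFF c))) = True
    NOT (NOT ((NOT c IFF b))) = True
      NOT ((NOT c IFF b)) = False
        NOT c IFF b = True
          NOT c = False
    (k IMPLIES (NOT c IFF v)) AND (b IMPLIES (q IFF c)) = True
      k IMPLIES (NOT c IFF v) = True
        NOT c IFF v = True
          NOT c = False
      b IMPLIES (q IFF c) = True
        q IFF c = True
Both conjuncts True, so the formula holds.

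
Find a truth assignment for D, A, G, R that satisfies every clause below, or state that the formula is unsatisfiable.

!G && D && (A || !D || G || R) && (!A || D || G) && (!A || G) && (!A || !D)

D = True, A = False, G = False, R = True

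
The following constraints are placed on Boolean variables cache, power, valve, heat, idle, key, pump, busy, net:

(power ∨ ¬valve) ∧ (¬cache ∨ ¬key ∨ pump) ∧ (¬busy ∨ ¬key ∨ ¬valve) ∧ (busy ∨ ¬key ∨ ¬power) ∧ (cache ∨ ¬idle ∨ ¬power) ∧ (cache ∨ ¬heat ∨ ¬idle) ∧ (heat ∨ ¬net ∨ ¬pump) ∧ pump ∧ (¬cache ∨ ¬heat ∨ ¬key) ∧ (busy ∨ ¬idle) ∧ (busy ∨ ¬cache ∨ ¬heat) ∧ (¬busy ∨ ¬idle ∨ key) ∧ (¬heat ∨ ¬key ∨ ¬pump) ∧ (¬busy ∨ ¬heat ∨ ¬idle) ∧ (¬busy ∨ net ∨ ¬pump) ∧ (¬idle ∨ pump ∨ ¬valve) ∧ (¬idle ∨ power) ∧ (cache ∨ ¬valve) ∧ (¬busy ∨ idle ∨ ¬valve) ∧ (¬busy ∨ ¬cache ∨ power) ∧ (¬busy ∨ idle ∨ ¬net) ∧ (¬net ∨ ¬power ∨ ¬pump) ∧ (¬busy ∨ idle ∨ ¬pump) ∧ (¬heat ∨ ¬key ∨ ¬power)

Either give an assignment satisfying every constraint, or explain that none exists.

Unit clause (pump) forces pump = True.
Set cache = False.
  then (cache ∨ ¬valve) forces valve = False.
Set power = False.
  then (¬idle ∨ power) forces idle = False.
  then (¬busy ∨ idle ∨ ¬pump) forces busy = False.
Set heat = False.
  then (heat ∨ ¬net ∨ ¬pump) forces net = False.
Set key = True.
All clauses satisfied.

cache = False; power = False; valve = False; heat = False; idle = False; key = True; pump = True; busy = False; net = False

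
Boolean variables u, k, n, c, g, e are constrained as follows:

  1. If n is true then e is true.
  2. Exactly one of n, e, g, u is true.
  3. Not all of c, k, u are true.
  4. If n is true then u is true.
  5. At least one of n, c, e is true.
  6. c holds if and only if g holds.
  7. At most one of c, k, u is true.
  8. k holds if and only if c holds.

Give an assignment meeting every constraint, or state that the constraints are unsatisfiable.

u: False; k: False; n: False; c: False; g: False; e: True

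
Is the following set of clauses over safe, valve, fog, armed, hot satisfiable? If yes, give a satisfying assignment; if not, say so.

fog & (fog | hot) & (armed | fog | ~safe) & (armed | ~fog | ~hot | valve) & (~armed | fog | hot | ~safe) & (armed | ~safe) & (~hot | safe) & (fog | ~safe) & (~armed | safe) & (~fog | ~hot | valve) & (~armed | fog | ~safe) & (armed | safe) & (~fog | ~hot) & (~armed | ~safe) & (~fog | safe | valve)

Case armed = True:
  (fog) forces fog = True.
  (~armed | safe) forces safe = True.
  Clause (~armed | ~safe) is falsified — contradiction.
Case armed = False:
  (fog) forces fog = True.
  (armed | ~safe) forces safe = False.
  Clause (armed | safe) is falsified — contradiction.
Both cases fail, so the formula is unsatisfiable.

UNSATISFIABLE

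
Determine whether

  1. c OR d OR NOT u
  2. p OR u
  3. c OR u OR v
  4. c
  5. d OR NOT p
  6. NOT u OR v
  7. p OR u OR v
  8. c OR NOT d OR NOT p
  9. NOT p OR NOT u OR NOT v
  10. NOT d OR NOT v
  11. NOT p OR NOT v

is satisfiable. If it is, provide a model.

u=T, d=F, c=T, p=F, v=T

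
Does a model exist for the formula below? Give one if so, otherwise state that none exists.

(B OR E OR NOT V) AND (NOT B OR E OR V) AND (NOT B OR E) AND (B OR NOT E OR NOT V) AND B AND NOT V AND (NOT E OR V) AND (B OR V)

Case V = True:
  Clause (NOT V) is falsified — contradiction.
Case V = False:
  (B) forces B = True.
  (NOT B OR E OR V) forces E = True.
  Clause (NOT E OR V) is falsified — contradiction.
Both cases fail, so the formula is unsatisfiable.

Unsatisfiable — no assignment works.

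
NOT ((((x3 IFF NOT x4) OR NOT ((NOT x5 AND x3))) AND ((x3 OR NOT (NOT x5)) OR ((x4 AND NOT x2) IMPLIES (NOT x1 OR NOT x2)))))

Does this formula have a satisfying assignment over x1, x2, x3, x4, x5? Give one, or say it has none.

x1=F; x2=T; x3=T; x4=T; x5=F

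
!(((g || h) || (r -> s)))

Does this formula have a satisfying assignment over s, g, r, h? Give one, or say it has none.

s = False; g = False; r = True; h = False

  !(((g || h) || (r -> s))) = True
    (g || h) || (r -> s) = False
      g || h = False
      r -> s = False
The formula evaluates to True.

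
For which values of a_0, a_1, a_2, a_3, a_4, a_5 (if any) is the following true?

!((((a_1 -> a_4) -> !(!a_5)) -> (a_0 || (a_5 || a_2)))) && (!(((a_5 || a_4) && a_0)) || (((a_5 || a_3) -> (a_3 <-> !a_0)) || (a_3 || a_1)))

a_0=F, a_1=T, a_2=F, a_3=T, a_4=F, a_5=F

  !((((a_1 -> a_4) -> !(!a_5)) -> (a_0 || (a_5 || a_2)))) = True
    ((a_1 -> a_4) -> !(!a_5)) -> (a_0 || (a_5 || a_2)) = False
      (a_1 -> a_4) -> !(!a_5) = True
        a_1 -> a_4 = False
        !(!a_5) = False
          !a_5 = True
      a_0 || (a_5 || a_2) = False
        a_5 || a_2 = False
  !(((a_5 || a_4) && a_0)) || (((a_5 || a_3) -> (a_3 <-> !a_0)) || (a_3 || a_1)) = True
    !(((a_5 || a_4) && a_0)) = True
      (a_5 || a_4) && a_0 = False
        a_5 || a_4 = False
    ((a_5 || a_3) -> (a_3 <-> !a_0)) || (a_3 || a_1) = True
      (a_5 || a_3) -> (a_3 <-> !a_0) = True
        a_5 || a_3 = True
        a_3 <-> !a_0 = True
          !a_0 = True
      a_3 || a_1 = True
Both conjuncts True, so the formula holds.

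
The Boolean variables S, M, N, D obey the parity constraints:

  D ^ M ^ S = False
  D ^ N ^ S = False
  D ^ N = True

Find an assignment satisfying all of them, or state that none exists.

S = True; M = True; N = True; D = False

D ^ M ^ S = F ^ T ^ T = False ✓
D ^ N ^ S = F ^ T ^ T = False ✓
D ^ N = F ^ T = True ✓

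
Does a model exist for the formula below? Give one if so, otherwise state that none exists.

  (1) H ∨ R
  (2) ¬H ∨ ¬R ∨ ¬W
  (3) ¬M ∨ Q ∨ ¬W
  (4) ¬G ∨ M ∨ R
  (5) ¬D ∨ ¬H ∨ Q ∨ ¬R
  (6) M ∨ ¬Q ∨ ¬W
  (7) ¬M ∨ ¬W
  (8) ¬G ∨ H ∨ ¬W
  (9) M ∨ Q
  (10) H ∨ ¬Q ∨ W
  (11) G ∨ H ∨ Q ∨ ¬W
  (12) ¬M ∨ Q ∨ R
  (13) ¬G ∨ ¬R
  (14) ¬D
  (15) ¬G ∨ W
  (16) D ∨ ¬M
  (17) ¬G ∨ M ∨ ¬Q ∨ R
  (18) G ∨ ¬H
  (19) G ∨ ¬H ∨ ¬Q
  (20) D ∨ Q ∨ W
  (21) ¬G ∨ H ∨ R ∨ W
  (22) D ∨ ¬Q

The formula is unsatisfiable.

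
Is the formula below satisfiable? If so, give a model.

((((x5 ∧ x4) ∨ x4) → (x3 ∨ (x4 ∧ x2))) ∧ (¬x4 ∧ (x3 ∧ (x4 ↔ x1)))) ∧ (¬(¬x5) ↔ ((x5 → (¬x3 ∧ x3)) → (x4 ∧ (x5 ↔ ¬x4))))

x1 = False; x2 = True; x3 = True; x4 = False; x5 = False

  (((x5 ∧ x4) ∨ x4) → (x3 ∨ (x4 ∧ x2))) ∧ (¬x4 ∧ (x3 ∧ (x4 ↔ x1))) = True
    ((x5 ∧ x4) ∨ x4) → (x3 ∨ (x4 ∧ x2)) = True
      (x5 ∧ x4) ∨ x4 = False
        x5 ∧ x4 = False
      x3 ∨ (x4 ∧ x2) = True
        x4 ∧ x2 = False
    ¬x4 ∧ (x3 ∧ (x4 ↔ x1)) = True
      ¬x4 = True
      x3 ∧ (x4 ↔ x1) = True
        x4 ↔ x1 = True
  ¬(¬x5) ↔ ((x5 → (¬x3 ∧ x3)) → (x4 ∧ (x5 ↔ ¬x4))) = True
    ¬(¬x5) = False
      ¬x5 = True
    (x5 → (¬x3 ∧ x3)) → (x4 ∧ (x5 ↔ ¬x4)) = False
      x5 → (¬x3 ∧ x3) = True
        ¬x3 ∧ x3 = False
          ¬x3 = False
      x4 ∧ (x5 ↔ ¬x4) = False
        x5 ↔ ¬x4 = False
          ¬x4 = True
Both conjuncts True, so the formula holds.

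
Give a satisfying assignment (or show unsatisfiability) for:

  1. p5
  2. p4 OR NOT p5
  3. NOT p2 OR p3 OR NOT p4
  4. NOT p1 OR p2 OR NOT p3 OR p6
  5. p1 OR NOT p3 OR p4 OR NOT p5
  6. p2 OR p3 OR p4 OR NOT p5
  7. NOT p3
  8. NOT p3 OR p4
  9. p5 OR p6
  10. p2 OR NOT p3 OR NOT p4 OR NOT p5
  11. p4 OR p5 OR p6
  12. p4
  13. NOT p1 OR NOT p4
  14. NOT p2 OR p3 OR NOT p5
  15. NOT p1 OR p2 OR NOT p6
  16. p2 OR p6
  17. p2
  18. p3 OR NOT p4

Case p3 = True:
  Clause (NOT p3) is falsified — contradiction.
Case p3 = False:
  (p5) forces p5 = True.
  (p4 OR NOT p5) forces p4 = True.
  Clause (p3 OR NOT p4) is falsified — contradiction.
Both cases fail, so the formula is unsatisfiable.

UNSATISFIABLE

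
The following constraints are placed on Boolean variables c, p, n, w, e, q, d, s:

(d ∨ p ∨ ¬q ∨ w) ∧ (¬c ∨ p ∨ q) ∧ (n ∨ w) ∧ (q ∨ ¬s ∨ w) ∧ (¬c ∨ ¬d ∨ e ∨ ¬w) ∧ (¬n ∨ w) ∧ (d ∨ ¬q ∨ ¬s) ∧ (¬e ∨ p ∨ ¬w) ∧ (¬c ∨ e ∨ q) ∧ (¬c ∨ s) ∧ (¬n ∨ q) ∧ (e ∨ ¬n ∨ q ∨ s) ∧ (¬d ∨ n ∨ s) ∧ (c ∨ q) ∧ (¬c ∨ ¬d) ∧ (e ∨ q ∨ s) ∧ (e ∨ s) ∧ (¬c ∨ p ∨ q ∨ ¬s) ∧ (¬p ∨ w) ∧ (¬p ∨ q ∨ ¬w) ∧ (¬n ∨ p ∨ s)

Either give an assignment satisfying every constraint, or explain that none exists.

Set c = False.
  then (c ∨ q) forces q = True.
Set p = True.
  then (¬p ∨ w) forces w = True.
Set n = False.
Set e = False.
  then (e ∨ s) forces s = True.
  then (d ∨ ¬q ∨ ¬s) forces d = True.
All clauses satisfied.

c: False, p: True, n: False, w: True, e: False, q: True, d: True, s: True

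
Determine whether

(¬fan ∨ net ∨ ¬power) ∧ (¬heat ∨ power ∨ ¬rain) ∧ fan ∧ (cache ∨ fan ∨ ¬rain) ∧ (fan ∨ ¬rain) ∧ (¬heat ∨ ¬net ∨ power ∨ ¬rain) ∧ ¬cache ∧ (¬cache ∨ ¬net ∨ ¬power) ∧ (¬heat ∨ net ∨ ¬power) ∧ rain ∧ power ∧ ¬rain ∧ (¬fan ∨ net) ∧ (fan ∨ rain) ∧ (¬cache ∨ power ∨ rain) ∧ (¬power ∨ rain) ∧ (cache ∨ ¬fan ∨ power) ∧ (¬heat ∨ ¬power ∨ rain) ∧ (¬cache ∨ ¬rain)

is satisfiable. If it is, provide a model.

Case rain = True:
  Clause (¬rain) is falsified — contradiction.
Case rain = False:
  Clause (rain) is falsified — contradiction.
Both cases fail, so the formula is unsatisfiable.

The formula is unsatisfiable.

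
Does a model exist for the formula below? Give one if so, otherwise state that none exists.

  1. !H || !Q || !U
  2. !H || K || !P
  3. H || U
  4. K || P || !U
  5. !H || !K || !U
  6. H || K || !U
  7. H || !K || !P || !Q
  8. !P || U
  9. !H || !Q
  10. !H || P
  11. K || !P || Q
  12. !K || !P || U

U=T, K=T, P=F, Q=T, H=F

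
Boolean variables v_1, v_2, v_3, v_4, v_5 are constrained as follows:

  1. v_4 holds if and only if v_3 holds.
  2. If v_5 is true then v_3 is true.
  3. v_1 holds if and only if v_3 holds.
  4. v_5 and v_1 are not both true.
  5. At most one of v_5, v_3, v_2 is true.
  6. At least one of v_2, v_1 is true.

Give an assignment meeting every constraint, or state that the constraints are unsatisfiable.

v_1=T; v_2=F; v_3=T; v_4=T; v_5=F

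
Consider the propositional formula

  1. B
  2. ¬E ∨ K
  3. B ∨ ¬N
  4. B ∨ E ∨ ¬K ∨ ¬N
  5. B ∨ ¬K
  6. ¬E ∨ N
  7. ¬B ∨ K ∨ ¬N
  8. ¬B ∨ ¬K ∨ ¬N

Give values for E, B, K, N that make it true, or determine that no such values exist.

E = False, B = True, K = False, N = False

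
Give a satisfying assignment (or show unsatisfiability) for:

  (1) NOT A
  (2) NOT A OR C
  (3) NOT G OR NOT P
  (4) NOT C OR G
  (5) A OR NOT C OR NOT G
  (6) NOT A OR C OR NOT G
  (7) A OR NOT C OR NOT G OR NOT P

C = False, G = True, A = False, P = False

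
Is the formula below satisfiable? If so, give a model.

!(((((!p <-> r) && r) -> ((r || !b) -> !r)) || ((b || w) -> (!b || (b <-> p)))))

b: True; w: False; r: True; p: False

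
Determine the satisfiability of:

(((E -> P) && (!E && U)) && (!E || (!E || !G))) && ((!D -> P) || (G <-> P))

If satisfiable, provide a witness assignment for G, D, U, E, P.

G: False; D: True; U: True; E: False; P: False

  ((E -> P) && (!E && U)) && (!E || (!E || !G)) = True
    (E -> P) && (!E && U) = True
      E -> P = True
      !E && U = True
        !E = True
    !E || (!E || !G) = True
      !E = True
      !E || !G = True
        !E = True
        !G = True
  (!D -> P) || (G <-> P) = True
    !D -> P = True
      !D = False
    G <-> P = True
Both conjuncts True, so the formula holds.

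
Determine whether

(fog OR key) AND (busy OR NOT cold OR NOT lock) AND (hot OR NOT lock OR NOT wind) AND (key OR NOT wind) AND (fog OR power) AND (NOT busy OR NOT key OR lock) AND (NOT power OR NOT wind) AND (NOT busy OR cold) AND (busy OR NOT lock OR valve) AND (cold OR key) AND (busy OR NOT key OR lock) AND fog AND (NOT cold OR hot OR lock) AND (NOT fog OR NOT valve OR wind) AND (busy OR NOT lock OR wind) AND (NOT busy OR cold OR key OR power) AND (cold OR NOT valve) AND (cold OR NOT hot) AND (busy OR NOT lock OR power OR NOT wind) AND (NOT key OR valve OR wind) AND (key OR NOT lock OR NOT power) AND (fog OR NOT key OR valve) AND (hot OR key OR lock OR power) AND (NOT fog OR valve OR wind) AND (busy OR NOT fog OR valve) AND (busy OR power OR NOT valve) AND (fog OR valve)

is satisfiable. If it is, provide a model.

Unit clause (fog) forces fog = True.
Try cold = False:
  (NOT busy OR cold) forces busy = False.
  (cold OR key) forces key = True.
  (busy OR NOT key OR lock) forces lock = True.
  (busy OR NOT lock OR valve) forces valve = True.
  clause (cold OR NOT valve) is falsified — backtrack.
So cold = True.
Set hot = True.
Try power = True:
  (NOT power OR NOT wind) forces wind = False.
  (NOT fog OR NOT valve OR wind) forces valve = False.
  clause (NOT fog OR valve OR wind) is falsified — backtrack.
So power = False.
Set wind = True.
  then (key OR NOT wind) forces key = True.
Try busy = False:
  (busy OR NOT cold OR NOT lock) forces lock = False.
  clause (busy OR NOT key OR lock) is falsified — backtrack.
So busy = True.
  then (NOT busy OR NOT key OR lock) forces lock = True.
Set valve = False.
All clauses satisfied.

cold = True; hot = True; power = False; fog = True; wind = True; busy = True; lock = True; valve = False; key = True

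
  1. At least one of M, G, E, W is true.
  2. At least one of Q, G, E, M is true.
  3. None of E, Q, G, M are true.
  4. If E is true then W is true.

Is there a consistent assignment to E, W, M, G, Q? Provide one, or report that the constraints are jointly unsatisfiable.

No satisfying assignment exists.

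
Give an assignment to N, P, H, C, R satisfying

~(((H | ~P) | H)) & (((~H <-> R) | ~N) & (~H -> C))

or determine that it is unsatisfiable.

N: False, P: True, H: False, C: True, R: True

  ~(((H | ~P) | H)) = True
    (H | ~P) | H = False
      H | ~P = False
        ~P = False
  ((~H <-> R) | ~N) & (~H -> C) = True
    (~H <-> R) | ~N = True
      ~H <-> R = True
        ~H = True
      ~N = True
    ~H -> C = True
      ~H = True
Both conjuncts True, so the formula holds.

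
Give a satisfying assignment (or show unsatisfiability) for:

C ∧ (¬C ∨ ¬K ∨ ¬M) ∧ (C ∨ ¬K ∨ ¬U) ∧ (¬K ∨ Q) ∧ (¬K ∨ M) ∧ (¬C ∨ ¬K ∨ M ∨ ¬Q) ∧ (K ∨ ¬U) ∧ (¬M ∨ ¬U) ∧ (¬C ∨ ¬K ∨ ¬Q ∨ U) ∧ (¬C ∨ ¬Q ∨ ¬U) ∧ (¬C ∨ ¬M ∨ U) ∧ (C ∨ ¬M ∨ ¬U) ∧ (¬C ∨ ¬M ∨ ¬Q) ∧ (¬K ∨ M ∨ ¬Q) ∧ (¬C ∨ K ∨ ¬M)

Unit clause (C) forces C = True.
Try M = True:
  (¬C ∨ ¬K ∨ ¬M) forces K = False.
  clause (¬C ∨ K ∨ ¬M) is falsified — backtrack.
So M = False.
  then (¬K ∨ M) forces K = False.
  then (K ∨ ¬U) forces U = False.
Set Q = True.
All clauses satisfied.

M = False, Q = True, U = False, K = False, C = True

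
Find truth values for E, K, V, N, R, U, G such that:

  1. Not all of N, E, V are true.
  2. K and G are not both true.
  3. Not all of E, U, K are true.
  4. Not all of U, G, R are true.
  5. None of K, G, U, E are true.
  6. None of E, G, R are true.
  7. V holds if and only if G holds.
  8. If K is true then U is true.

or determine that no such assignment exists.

E: False, K: False, V: False, N: False, R: False, U: False, G: False

  (1) {N, E, V}: 0/3 true — not all ✓
  (2) K=F, G=F — not both ✓
  (3) {E, U, K}: 0/3 true — not all ✓
  (4) {U, G, R}: 0/3 true — not all ✓
  (5) {K, G, U, E}: 0 true — none ✓
  (6) {E, G, R}: 0 true — none ✓
  (7) V=F, G=F — same ✓
  (8) K=F ⇒ U: vacuous ✓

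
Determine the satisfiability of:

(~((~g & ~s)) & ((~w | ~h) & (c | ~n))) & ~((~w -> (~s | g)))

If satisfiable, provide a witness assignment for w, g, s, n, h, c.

w = False; g = False; s = True; n = False; h = True; c = True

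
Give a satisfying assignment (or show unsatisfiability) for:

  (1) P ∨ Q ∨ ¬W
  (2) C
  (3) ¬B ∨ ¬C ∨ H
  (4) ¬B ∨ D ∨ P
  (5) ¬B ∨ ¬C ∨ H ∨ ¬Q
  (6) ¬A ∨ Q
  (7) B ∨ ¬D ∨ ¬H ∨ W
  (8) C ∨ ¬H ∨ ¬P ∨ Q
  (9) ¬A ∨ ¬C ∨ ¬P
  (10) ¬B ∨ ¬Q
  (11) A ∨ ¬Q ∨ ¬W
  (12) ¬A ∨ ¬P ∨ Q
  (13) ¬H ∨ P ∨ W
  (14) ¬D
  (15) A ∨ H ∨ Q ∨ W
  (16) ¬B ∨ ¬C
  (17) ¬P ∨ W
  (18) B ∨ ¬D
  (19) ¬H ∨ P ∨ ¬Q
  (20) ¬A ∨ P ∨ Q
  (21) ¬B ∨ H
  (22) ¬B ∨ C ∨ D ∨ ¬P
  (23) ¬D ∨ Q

Unit clause (C) forces C = True.
Unit clause (¬D) forces D = False.
In (¬B ∨ ¬C) only ¬B is left, so B = False.
Set Q = True.
Try H = True:
  (¬H ∨ P ∨ ¬Q) forces P = True.
  (¬A ∨ ¬C ∨ ¬P) forces A = False.
  (A ∨ ¬Q ∨ ¬W) forces W = False.
  clause (¬P ∨ W) is falsified — backtrack.
So H = False.
Try P = True:
  (¬A ∨ ¬C ∨ ¬P) forces A = False.
  (A ∨ ¬Q ∨ ¬W) forces W = False.
  clause (¬P ∨ W) is falsified — backtrack.
So P = False.
Set A = True.
Set W = False.
All clauses satisfied.

Q = True, H = False, P = False, B = False, A = True, W = False, D = False, C = True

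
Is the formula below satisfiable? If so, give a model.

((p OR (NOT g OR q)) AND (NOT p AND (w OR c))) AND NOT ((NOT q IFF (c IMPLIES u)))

w: True; q: True; c: False; p: False; g: False; u: True

  (p OR (NOT g OR q)) AND (NOT p AND (w OR c)) = True
    p OR (NOT g OR q) = True
      NOT g OR q = True
        NOT g = True
    NOT p AND (w OR c) = True
      NOT p = True
      w OR c = True
  NOT ((NOT q IFF (c IMPLIES u))) = True
    NOT q IFF (c IMPLIES u) = False
      NOT q = False
      c IMPLIES u = True
Both conjuncts True, so the formula holds.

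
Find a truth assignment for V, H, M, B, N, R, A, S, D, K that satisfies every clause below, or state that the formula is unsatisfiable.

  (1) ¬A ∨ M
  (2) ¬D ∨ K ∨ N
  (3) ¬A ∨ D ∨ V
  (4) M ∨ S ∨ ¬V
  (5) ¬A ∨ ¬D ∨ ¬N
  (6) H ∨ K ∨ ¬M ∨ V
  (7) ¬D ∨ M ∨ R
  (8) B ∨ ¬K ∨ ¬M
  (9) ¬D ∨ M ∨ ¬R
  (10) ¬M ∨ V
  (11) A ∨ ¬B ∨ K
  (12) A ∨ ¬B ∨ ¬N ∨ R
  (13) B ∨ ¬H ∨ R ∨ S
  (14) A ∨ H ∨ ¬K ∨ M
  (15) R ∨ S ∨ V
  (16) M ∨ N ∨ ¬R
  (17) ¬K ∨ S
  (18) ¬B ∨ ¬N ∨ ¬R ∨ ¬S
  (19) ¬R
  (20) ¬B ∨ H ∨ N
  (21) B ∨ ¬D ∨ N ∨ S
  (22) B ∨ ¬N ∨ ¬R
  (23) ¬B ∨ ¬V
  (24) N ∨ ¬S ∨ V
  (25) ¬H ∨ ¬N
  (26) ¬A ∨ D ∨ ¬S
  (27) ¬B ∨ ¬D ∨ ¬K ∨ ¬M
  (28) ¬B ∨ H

Unit clause (¬R) forces R = False.
Set V = True.
  then (¬B ∨ ¬V) forces B = False.
Set H = True.
  then (B ∨ ¬H ∨ R ∨ S) forces S = True.
  then (¬H ∨ ¬N) forces N = False.
Set M = False.
  then (¬A ∨ M) forces A = False.
  then (¬D ∨ M ∨ R) forces D = False.
Set K = False.
All clauses satisfied.

V = True, H = True, M = False, B = False, N = False, R = False, A = False, S = True, D = False, K = False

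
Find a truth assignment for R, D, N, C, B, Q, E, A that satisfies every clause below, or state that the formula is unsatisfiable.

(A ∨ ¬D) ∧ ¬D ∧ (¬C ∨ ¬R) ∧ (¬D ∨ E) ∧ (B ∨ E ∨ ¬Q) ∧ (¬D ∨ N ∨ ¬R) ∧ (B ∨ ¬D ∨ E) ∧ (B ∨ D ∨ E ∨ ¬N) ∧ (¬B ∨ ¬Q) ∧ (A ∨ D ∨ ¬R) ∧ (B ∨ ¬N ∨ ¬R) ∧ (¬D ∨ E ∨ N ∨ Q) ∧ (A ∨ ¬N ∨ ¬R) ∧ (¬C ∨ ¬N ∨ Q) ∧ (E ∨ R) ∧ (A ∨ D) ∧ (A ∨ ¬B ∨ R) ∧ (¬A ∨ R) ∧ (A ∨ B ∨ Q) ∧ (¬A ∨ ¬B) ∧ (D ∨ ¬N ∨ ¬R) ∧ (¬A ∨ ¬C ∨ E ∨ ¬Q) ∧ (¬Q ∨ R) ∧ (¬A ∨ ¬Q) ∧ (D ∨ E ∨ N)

Unit clause (¬D) forces D = False.
In (A ∨ D) only A is left, so A = True.
In (¬A ∨ R) only R is left, so R = True.
In (¬A ∨ ¬B) only ¬B is left, so B = False.
In (D ∨ ¬N ∨ ¬R) only ¬N is left, so N = False.
In (¬A ∨ ¬Q) only ¬Q is left, so Q = False.
In (D ∨ E ∨ N) only E is left, so E = True.
In (¬C ∨ ¬R) only ¬C is left, so C = False.
All clauses satisfied.

R = True, D = False, N = False, C = False, B = False, Q = False, E = True, A = True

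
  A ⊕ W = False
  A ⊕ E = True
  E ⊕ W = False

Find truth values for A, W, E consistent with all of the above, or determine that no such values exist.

Adding constraints 1, 2, 3 mod 2: every variable appears an even number of times on the left, so the left side is 0.
But the right sides sum to 1 (mod 2). 0 ≠ 1 — the system is inconsistent.

The formula is unsatisfiable.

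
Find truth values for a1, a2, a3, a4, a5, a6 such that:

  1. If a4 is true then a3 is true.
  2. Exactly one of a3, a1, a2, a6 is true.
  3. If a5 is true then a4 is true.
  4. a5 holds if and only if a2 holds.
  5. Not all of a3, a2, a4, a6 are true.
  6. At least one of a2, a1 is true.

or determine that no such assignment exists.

a1: True, a2: False, a3: False, a4: False, a5: False, a6: False

  (1) a4=F ⇒ a3: vacuous ✓
  (2) {a3, a1, a2, a6}: 1 true — exactly one ✓
  (3) a5=F ⇒ a4: vacuous ✓
  (4) a5=F, a2=F — same ✓
  (5) {a3, a2, a4, a6}: 0/4 true — not all ✓
  (6) {a2, a1}: 1 true — at least one ✓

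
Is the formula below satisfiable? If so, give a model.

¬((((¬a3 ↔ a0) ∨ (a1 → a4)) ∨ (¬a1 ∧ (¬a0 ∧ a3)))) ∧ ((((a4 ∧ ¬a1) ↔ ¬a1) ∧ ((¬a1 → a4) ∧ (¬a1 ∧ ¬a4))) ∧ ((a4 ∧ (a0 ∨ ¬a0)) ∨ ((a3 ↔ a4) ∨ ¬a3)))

Case a1 = True: the conjunct ¬a1 is False.
Case a1 = False: the conjunct ¬((((¬a3 ↔ a0) ∨ (a1 → a4)) ∨ (¬a1 ∧ (¬a0 ∧ a3)))) becomes ¬((True ∨ (¬a0 ∧ a3))) = False.
Both cases fail — unsatisfiable.

Unsatisfiable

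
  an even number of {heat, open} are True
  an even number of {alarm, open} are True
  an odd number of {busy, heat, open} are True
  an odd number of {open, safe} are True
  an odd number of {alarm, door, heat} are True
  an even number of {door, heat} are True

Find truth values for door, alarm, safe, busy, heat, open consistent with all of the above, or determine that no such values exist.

door = True, alarm = True, safe = False, busy = True, heat = True, open = True

{heat, open}: 2 true → even ✓
{alarm, open}: 2 true → even ✓
{busy, heat, open}: 3 true → odd ✓
{open, safe}: 1 true → odd ✓
{alarm, door, heat}: 3 true → odd ✓
{door, heat}: 2 true → even ✓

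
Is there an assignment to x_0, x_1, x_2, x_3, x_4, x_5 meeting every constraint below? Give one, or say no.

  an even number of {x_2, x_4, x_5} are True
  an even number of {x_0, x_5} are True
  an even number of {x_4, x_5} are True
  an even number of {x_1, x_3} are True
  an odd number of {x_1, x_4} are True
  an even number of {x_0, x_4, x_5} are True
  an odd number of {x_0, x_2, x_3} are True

x_0 = False, x_1 = True, x_2 = False, x_3 = True, x_4 = False, x_5 = False

{x_2, x_4, x_5}: 0 true → even ✓
{x_0, x_5}: 0 true → even ✓
{x_4, x_5}: 0 true → even ✓
{x_1, x_3}: 2 true → even ✓
{x_1, x_4}: 1 true → odd ✓
{x_0, x_4, x_5}: 0 true → even ✓
{x_0, x_2, x_3}: 1 true → odd ✓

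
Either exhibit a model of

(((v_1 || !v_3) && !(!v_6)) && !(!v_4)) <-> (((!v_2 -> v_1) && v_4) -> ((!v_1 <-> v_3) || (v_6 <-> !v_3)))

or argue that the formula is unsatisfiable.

v_1: False, v_2: True, v_3: False, v_4: True, v_6: False

  (((v_1 || !v_3) && !(!v_6)) && !(!v_4)) <-> (((!v_2 -> v_1) && v_4) -> ((!v_1 <-> v_3) || (v_6 <-> !v_3))) = True
    ((v_1 || !v_3) && !(!v_6)) && !(!v_4) = False
      (v_1 || !v_3) && !(!v_6) = False
        v_1 || !v_3 = True
          !v_3 = True
        !(!v_6) = False
          !v_6 = True
      !(!v_4) = True
        !v_4 = False
    ((!v_2 -> v_1) && v_4) -> ((!v_1 <-> v_3) || (v_6 <-> !v_3)) = False
      (!v_2 -> v_1) && v_4 = True
        !v_2 -> v_1 = True
          !v_2 = False
      (!v_1 <-> v_3) || (v_6 <-> !v_3) = False
        !v_1 <-> v_3 = False
          !v_1 = True
        v_6 <-> !v_3 = False
          !v_3 = True
The formula evaluates to True.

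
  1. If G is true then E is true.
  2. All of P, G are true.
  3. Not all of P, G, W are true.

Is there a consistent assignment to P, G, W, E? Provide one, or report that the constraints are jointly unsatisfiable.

P = True, G = True, W = False, E = True

  (1) G=T ⇒ E: T ✓
  (2) {P, G}: all 2 true ✓
  (3) {P, G, W}: 2/3 true — not all ✓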